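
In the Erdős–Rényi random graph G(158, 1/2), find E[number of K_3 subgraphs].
E[# K_3] = C(158, 3) · (1/2)^C(3, 2) = 644956 / 2^3 = 161239/2 = 80619.5

For each 3-subset S of vertices (there are C(158, 3) = 644956 such S), let X_S = 1 if S induces a K_3 (all C(3, 2) = 3 edges present). Then P(X_S = 1) = (1/2)^3 = 1/8. By linearity of expectation, E[# K_3] = C(158, 3) · (1/2)^3 = 644956 / 8 = 161239/2 = 80619.5.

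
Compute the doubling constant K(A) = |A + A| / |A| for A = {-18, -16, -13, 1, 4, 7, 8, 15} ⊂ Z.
K = |A + A| / |A| = 31/8

Enumerate A + A = {a + b : a, b ∈ A}. With |A| = 8, there are |A|^2 = 64 ordered sum pairs; collecting distinct values, A + A = {-36, -34, -32, -31, -29, -26, -17, -15, -14, -12, -11, -10, -9, -8, -6, -5, -3, -1, 2, 5, 8, 9, 11, 12, 14, 15, 16, 19, 22, 23, 30}, so |A + A| = 31. Thus K = 31/8. For comparison, the minimum possible |A + A| over all 8-element sets is 2·8 − 1 = 15 (so min K = 15/8), attained only by arithmetic progressions.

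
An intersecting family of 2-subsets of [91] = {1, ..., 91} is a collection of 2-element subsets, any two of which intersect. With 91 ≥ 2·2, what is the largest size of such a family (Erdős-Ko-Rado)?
max |F| = C(90, 1) = 90

The Erdős-Ko-Rado theorem states: for n ≥ 2k, an intersecting family of k-subsets of an n-element set has size at most C(n − 1, k − 1), with equality for 'star' families {A ⊆ [n] : |A| = k, i ∈ A} (fix an element i). For n = 91, k = 2: C(90, 1) = 90.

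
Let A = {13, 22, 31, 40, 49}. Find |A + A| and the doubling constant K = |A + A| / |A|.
K = |A + A| / |A| = 9/5

Enumerate A + A = {a + b : a, b ∈ A}. With |A| = 5, there are |A|^2 = 25 ordered sum pairs; collecting distinct values, A + A = {26, 35, 44, 53, 62, 71, 80, 89, 98}, so |A + A| = 9. Thus K = 9/5. Here |A + A| = 2|A| − 1 = 9, the minimum possible — so K = 9/5 is minimal, which holds iff A is an arithmetic progression.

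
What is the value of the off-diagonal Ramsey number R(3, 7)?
R(3, 7) = 23

Lower bound: an explicit 2-colouring of K_{22} (typically a Paley-type or other structured construction) avoids a red K_3 and a blue K_7, showing R(3, 7) > 22.
Upper bound: the simple Erdős–Szekeres recurrence only gives R(3, 7) ≤ 25; the tight bound R(3, 7) ≤ 23 requires a sharper case analysis (or computer search) of 2-colourings of K_{23}.
Hence R(3, 7) = 23.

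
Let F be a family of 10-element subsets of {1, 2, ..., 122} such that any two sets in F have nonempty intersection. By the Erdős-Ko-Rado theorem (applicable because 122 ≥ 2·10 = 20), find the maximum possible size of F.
max |F| = C(121, 9) = 11296854581155

Erdős-Ko-Rado (1961): when n ≥ 2k, max |F| = C(n−1, k−1). The bound is attained by the star {A : i ∈ A} for any fixed i ∈ [n]. Here C(122−1, 10−1) = C(121, 9) = 11296854581155.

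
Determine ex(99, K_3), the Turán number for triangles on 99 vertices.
ex(99, K_3) = ⌊99^2/4⌋ = 2450

Mantel (1907): a triangle-free graph on n vertices has at most ⌊n^2/4⌋ edges, with equality for the complete bipartite graph K_{⌊n/2⌋, ⌈n/2⌉}. For n = 99: ⌊99^2/4⌋ = ⌊9801/4⌋ = 2450. The extremal graph is K_{49, 50}, which has 49·50 = 2450 edges.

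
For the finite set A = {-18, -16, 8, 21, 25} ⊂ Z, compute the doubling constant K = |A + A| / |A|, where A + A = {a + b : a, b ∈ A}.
K = |A + A| / |A| = 15/5 = 3

Enumerate A + A = {a + b : a, b ∈ A}. With |A| = 5, there are |A|^2 = 25 ordered sum pairs; collecting distinct values, A + A = {-36, -34, -32, -10, -8, 3, 5, 7, 9, 16, 29, 33, 42, 46, 50}, so |A + A| = 15. Thus K = 15/5 = 3. For comparison, the minimum possible |A + A| over all 5-element sets is 2·5 − 1 = 9 (so min K = 9/5), attained only by arithmetic progressions.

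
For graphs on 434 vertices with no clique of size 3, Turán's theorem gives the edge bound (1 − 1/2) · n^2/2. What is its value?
Turán density bound = (1/2) · 434^2/2 = 47089

Turán's theorem: ex(n, K_{r+1}) is achieved by the complete r-partite Turán graph T(n, r) with parts as balanced as possible, and is at most (1 − 1/r) · n^2/2. For r = 2, n = 434: the density bound is (1/2) · 188356/2 = 47089. Since 2 ∣ 434, the Turán graph T(434, 2) has parts of equal size 217, and its edge count e(T(434, 2)) = 47089 attains the density bound exactly.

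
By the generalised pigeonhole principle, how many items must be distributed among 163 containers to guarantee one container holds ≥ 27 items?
n = (27 − 1)·163 + 1 = 4239

By the generalised pigeonhole principle, to guarantee some box contains ≥ r objects we need more than (r − 1) · k objects total. Threshold: n = (r − 1) · k + 1. With r = 27 and k = 163: n = 26 · 163 + 1 = 4238 + 1 = 4239. For n = 4238 = 26 · 163, we can put exactly 26 objects in every box, avoiding 27 in any single one — so 4239 is tight.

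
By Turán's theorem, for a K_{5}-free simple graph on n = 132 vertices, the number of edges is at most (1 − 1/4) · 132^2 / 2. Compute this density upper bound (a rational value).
Turán density bound = (3/4) · 132^2/2 = 6534

Turán's theorem: ex(n, K_{r+1}) is achieved by the complete r-partite Turán graph T(n, r) with parts as balanced as possible, and is at most (1 − 1/r) · n^2/2. For r = 4, n = 132: the density bound is (3/4) · 17424/2 = 6534. Since 4 ∣ 132, the Turán graph T(132, 4) has parts of equal size 33, and its edge count e(T(132, 4)) = 6534 attains the density bound exactly.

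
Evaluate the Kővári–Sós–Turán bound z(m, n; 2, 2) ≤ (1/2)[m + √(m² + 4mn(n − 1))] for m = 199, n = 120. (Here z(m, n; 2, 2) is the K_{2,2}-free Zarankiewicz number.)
z(199, 120; 2, 2) ≤ (1/2)[199 + √(199² + 4·199·120·119)] = (1/2)[199 + √11406481] = 1788.1741

Kővári–Sós–Turán: let r_1, ..., r_199 be the row sums and z = Σ r_i the total number of 1s. Each pair of columns can share at most one row with both entries 1 (else a 2×2 all-ones block appears), so Σ_i C(r_i, 2) ≤ C(120, 2) = 7140. By convexity Σ_i C(r_i, 2) ≥ 199·C(z/199, 2) = z(z − 199)/(2·199), giving z² − 199z − 199·120·119 ≤ 0 and hence z ≤ (1/2)[199 + √(39601 + 4·2841720)] = (1/2)[199 + √11406481] ≈ (1/2)(199 + 3377.3482) = 1788.1741.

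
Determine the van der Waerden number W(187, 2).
W(187, 2) = 187 + 1 = 188

A 2-term AP is any pair of integers, so a monochromatic 2-AP exists iff some colour is used at least twice. With 187 colours, the colouring i ↦ i on {1, ..., 187} uses each colour once, avoiding any monochromatic pair, so W(187, 2) > 187. For {1, ..., 188}, pigeonhole forces two integers of the same colour, which form a monochromatic 2-AP. Hence W(187, 2) = 188.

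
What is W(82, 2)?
W(82, 2) = 82 + 1 = 83

A 2-term AP is any pair of integers, so a monochromatic 2-AP exists iff some colour is used at least twice. With 82 colours, the colouring i ↦ i on {1, ..., 82} uses each colour once, avoiding any monochromatic pair, so W(82, 2) > 82. For {1, ..., 83}, pigeonhole forces two integers of the same colour, which form a monochromatic 2-AP. Hence W(82, 2) = 83.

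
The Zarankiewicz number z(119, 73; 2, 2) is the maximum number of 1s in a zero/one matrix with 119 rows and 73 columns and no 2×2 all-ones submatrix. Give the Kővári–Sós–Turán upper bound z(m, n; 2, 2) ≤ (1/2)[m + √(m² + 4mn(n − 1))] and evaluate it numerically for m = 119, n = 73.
z(119, 73; 2, 2) ≤ (1/2)[119 + √(119² + 4·119·73·72)] = (1/2)[119 + √2516017] = 852.5979

Kővári–Sós–Turán: let r_1, ..., r_119 be the row sums and z = Σ r_i the total number of 1s. Each pair of columns can share at most one row with both entries 1 (else a 2×2 all-ones block appears), so Σ_i C(r_i, 2) ≤ C(73, 2) = 2628. By convexity Σ_i C(r_i, 2) ≥ 119·C(z/119, 2) = z(z − 119)/(2·119), giving z² − 119z − 119·73·72 ≤ 0 and hence z ≤ (1/2)[119 + √(14161 + 4·625464)] = (1/2)[119 + √2516017] ≈ (1/2)(119 + 1586.1958) = 852.5979.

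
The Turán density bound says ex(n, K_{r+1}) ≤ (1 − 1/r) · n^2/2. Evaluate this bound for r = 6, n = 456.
Turán density bound = (5/6) · 456^2/2 = 86640

Turán's theorem: ex(n, K_{r+1}) is achieved by the complete r-partite Turán graph T(n, r) with parts as balanced as possible, and is at most (1 − 1/r) · n^2/2. For r = 6, n = 456: the density bound is (5/6) · 207936/2 = 86640. Since 6 ∣ 456, the Turán graph T(456, 6) has parts of equal size 76, and its edge count e(T(456, 6)) = 86640 attains the density bound exactly.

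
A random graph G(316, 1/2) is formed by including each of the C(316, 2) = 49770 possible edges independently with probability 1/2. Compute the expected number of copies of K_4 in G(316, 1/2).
E[# K_4] = C(316, 4) · (1/2)^C(4, 2) = 407624595 / 2^6 = 6369134.296875

For each 4-subset S of vertices (there are C(316, 4) = 407624595 such S), let X_S = 1 if S induces a K_4 (all C(4, 2) = 6 edges present). Then P(X_S = 1) = (1/2)^6 = 1/64. By linearity of expectation, E[# K_4] = C(316, 4) · (1/2)^6 = 407624595 / 64 = 6369134.296875.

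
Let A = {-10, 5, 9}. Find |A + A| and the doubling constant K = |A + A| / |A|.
K = |A + A| / |A| = 6/3 = 2

Enumerate A + A = {a + b : a, b ∈ A}. With |A| = 3, there are |A|^2 = 9 ordered sum pairs; collecting distinct values, A + A = {-20, -5, -1, 10, 14, 18}, so |A + A| = 6. Thus K = 6/3 = 2. For comparison, the minimum possible |A + A| over all 3-element sets is 2·3 − 1 = 5 (so min K = 5/3), attained only by arithmetic progressions.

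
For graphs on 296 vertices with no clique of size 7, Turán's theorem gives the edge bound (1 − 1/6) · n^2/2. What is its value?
Turán density bound = (5/6) · 296^2/2 = 109520/3 ≈ 36506.6667

Turán's theorem: ex(n, K_{r+1}) is achieved by the complete r-partite Turán graph T(n, r) with parts as balanced as possible, and is at most (1 − 1/r) · n^2/2. For r = 6, n = 296: the density bound is (5/6) · 87616/2 = 109520/3 ≈ 36506.6667. The integer-valued extremum is e(T(296, 6)) = 36506, which is strictly less than the density bound 109520/3 since 6 ∤ 296 (the parts of T(296, 6) cannot all be equal).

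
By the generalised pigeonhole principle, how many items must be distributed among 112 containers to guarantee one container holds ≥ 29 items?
n = (29 − 1)·112 + 1 = 3137

By the generalised pigeonhole principle, to guarantee some box contains ≥ r objects we need more than (r − 1) · k objects total. Threshold: n = (r − 1) · k + 1. With r = 29 and k = 112: n = 28 · 112 + 1 = 3136 + 1 = 3137. For n = 3136 = 28 · 112, we can put exactly 28 objects in every box, avoiding 29 in any single one — so 3137 is tight.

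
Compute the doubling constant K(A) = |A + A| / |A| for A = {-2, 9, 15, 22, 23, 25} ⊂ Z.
K = |A + A| / |A| = 21/6 = 7/2

Enumerate A + A = {a + b : a, b ∈ A}. With |A| = 6, there are |A|^2 = 36 ordered sum pairs; collecting distinct values, A + A = {-4, 7, 13, 18, 20, 21, 23, 24, 30, 31, 32, 34, 37, 38, 40, 44, 45, 46, 47, 48, 50}, so |A + A| = 21. Thus K = 21/6 = 7/2. For comparison, the minimum possible |A + A| over all 6-element sets is 2·6 − 1 = 11 (so min K = 11/6), attained only by arithmetic progressions.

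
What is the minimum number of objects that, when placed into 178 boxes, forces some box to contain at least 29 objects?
n = (29 − 1)·178 + 1 = 4985

By the generalised pigeonhole principle, to guarantee some box contains ≥ r objects we need more than (r − 1) · k objects total. Threshold: n = (r − 1) · k + 1. With r = 29 and k = 178: n = 28 · 178 + 1 = 4984 + 1 = 4985. For n = 4984 = 28 · 178, we can put exactly 28 objects in every box, avoiding 29 in any single one — so 4985 is tight.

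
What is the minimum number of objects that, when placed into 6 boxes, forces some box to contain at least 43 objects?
n = (43 − 1)·6 + 1 = 253

By the generalised pigeonhole principle, to guarantee some box contains ≥ r objects we need more than (r − 1) · k objects total. Threshold: n = (r − 1) · k + 1. With r = 43 and k = 6: n = 42 · 6 + 1 = 252 + 1 = 253. For n = 252 = 42 · 6, we can put exactly 42 objects in every box, avoiding 43 in any single one — so 253 is tight.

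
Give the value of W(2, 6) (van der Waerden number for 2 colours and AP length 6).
W(2, 6) = 1132

W(2, 6) = 1132. The lower bound W(2, 6) > 1131 comes from an explicit good 2-colouring of [1, 1131]; the upper bound W(2, 6) ≤ 1132 was verified by exhaustive search over 2-colourings of [1, 1132].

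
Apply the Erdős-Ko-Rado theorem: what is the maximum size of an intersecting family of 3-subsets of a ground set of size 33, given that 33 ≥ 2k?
max |F| = C(32, 2) = 496

Erdős-Ko-Rado (1961): when n ≥ 2k, max |F| = C(n−1, k−1). The bound is attained by the star {A : i ∈ A} for any fixed i ∈ [n]. Here C(33−1, 3−1) = C(32, 2) = 496.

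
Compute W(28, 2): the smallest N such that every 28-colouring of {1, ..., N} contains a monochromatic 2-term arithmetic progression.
W(28, 2) = 28 + 1 = 29

A 2-term AP is any pair of integers, so a monochromatic 2-AP exists iff some colour is used at least twice. With 28 colours, the colouring i ↦ i on {1, ..., 28} uses each colour once, avoiding any monochromatic pair, so W(28, 2) > 28. For {1, ..., 29}, pigeonhole forces two integers of the same colour, which form a monochromatic 2-AP. Hence W(28, 2) = 29.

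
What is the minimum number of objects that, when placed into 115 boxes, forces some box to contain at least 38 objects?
n = (38 − 1)·115 + 1 = 4256

By the generalised pigeonhole principle, to guarantee some box contains ≥ r objects we need more than (r − 1) · k objects total. Threshold: n = (r − 1) · k + 1. With r = 38 and k = 115: n = 37 · 115 + 1 = 4255 + 1 = 4256. For n = 4255 = 37 · 115, we can put exactly 37 objects in every box, avoiding 38 in any single one — so 4256 is tight.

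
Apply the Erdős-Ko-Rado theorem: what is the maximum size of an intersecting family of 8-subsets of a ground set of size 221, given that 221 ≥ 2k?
max |F| = C(220, 7) = 4494262873320

The Erdős-Ko-Rado theorem states: for n ≥ 2k, an intersecting family of k-subsets of an n-element set has size at most C(n − 1, k − 1), with equality for 'star' families {A ⊆ [n] : |A| = k, i ∈ A} (fix an element i). For n = 221, k = 8: C(220, 7) = 4494262873320.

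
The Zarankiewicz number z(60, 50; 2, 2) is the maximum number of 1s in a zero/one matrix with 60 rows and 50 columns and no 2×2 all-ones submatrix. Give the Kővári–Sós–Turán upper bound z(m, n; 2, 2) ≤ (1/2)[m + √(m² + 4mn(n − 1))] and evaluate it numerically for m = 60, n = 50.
z(60, 50; 2, 2) ≤ (1/2)[60 + √(60² + 4·60·50·49)] = (1/2)[60 + √591600] = 414.5777

Kővári–Sós–Turán: let r_1, ..., r_60 be the row sums and z = Σ r_i the total number of 1s. Each pair of columns can share at most one row with both entries 1 (else a 2×2 all-ones block appears), so Σ_i C(r_i, 2) ≤ C(50, 2) = 1225. By convexity Σ_i C(r_i, 2) ≥ 60·C(z/60, 2) = z(z − 60)/(2·60), giving z² − 60z − 60·50·49 ≤ 0 and hence z ≤ (1/2)[60 + √(3600 + 4·147000)] = (1/2)[60 + √591600] ≈ (1/2)(60 + 769.1554) = 414.5777.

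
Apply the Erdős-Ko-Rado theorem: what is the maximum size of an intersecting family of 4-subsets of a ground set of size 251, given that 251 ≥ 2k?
max |F| = C(250, 3) = 2573000

Erdős-Ko-Rado (1961): when n ≥ 2k, max |F| = C(n−1, k−1). The bound is attained by the star {A : i ∈ A} for any fixed i ∈ [n]. Here C(251−1, 4−1) = C(250, 3) = 2573000.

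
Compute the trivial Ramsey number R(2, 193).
R(2, 193) = 193

R(2, k) = k for all k ≥ 2: in a 2-colouring of K_k, either some edge is red (a red K_2) or all edges are blue (a blue K_k). And K_{192} coloured all-blue has no blue K_193, so R(2, 193) > 192. Hence R(2, 193) = 193.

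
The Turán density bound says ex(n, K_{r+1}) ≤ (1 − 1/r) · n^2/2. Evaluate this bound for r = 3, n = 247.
Turán density bound = (2/3) · 247^2/2 = 61009/3 ≈ 20336.3333

Turán's theorem: ex(n, K_{r+1}) is achieved by the complete r-partite Turán graph T(n, r) with parts as balanced as possible, and is at most (1 − 1/r) · n^2/2. For r = 3, n = 247: the density bound is (2/3) · 61009/2 = 61009/3 ≈ 20336.3333. The integer-valued extremum is e(T(247, 3)) = 20336, which is strictly less than the density bound 61009/3 since 3 ∤ 247 (the parts of T(247, 3) cannot all be equal).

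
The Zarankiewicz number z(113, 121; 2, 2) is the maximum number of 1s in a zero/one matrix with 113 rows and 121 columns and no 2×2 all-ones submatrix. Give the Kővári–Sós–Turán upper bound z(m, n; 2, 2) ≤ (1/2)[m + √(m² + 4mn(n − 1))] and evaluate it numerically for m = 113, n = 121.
z(113, 121; 2, 2) ≤ (1/2)[113 + √(113² + 4·113·121·120)] = (1/2)[113 + √6575809] = 1338.667

Kővári–Sós–Turán: let r_1, ..., r_113 be the row sums and z = Σ r_i the total number of 1s. Each pair of columns can share at most one row with both entries 1 (else a 2×2 all-ones block appears), so Σ_i C(r_i, 2) ≤ C(121, 2) = 7260. By convexity Σ_i C(r_i, 2) ≥ 113·C(z/113, 2) = z(z − 113)/(2·113), giving z² − 113z − 113·121·120 ≤ 0 and hence z ≤ (1/2)[113 + √(12769 + 4·1640760)] = (1/2)[113 + √6575809] ≈ (1/2)(113 + 2564.334) = 1338.667.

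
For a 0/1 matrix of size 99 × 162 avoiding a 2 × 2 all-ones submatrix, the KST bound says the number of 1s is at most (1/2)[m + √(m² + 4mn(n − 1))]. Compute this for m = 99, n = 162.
z(99, 162; 2, 2) ≤ (1/2)[99 + √(99² + 4·99·162·161)] = (1/2)[99 + √10338273] = 1657.1592

Kővári–Sós–Turán: let r_1, ..., r_99 be the row sums and z = Σ r_i the total number of 1s. Each pair of columns can share at most one row with both entries 1 (else a 2×2 all-ones block appears), so Σ_i C(r_i, 2) ≤ C(162, 2) = 13041. By convexity Σ_i C(r_i, 2) ≥ 99·C(z/99, 2) = z(z − 99)/(2·99), giving z² − 99z − 99·162·161 ≤ 0 and hence z ≤ (1/2)[99 + √(9801 + 4·2582118)] = (1/2)[99 + √10338273] ≈ (1/2)(99 + 3215.3185) = 1657.1592.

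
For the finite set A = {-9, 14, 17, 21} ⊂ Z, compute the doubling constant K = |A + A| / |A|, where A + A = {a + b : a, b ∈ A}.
K = |A + A| / |A| = 10/4 = 5/2

Enumerate A + A = {a + b : a, b ∈ A}. With |A| = 4, there are |A|^2 = 16 ordered sum pairs; collecting distinct values, A + A = {-18, 5, 8, 12, 28, 31, 34, 35, 38, 42}, so |A + A| = 10. Thus K = 10/4 = 5/2. For comparison, the minimum possible |A + A| over all 4-element sets is 2·4 − 1 = 7 (so min K = 7/4), attained only by arithmetic progressions.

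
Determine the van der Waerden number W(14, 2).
W(14, 2) = 14 + 1 = 15

A 2-term AP is any pair of integers, so a monochromatic 2-AP exists iff some colour is used at least twice. With 14 colours, the colouring i ↦ i on {1, ..., 14} uses each colour once, avoiding any monochromatic pair, so W(14, 2) > 14. For {1, ..., 15}, pigeonhole forces two integers of the same colour, which form a monochromatic 2-AP. Hence W(14, 2) = 15.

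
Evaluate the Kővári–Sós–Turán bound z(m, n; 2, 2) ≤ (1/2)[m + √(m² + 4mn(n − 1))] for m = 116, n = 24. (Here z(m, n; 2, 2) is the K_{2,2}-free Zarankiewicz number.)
z(116, 24; 2, 2) ≤ (1/2)[116 + √(116² + 4·116·24·23)] = (1/2)[116 + √269584] = 317.6074

Kővári–Sós–Turán: let r_1, ..., r_116 be the row sums and z = Σ r_i the total number of 1s. Each pair of columns can share at most one row with both entries 1 (else a 2×2 all-ones block appears), so Σ_i C(r_i, 2) ≤ C(24, 2) = 276. By convexity Σ_i C(r_i, 2) ≥ 116·C(z/116, 2) = z(z − 116)/(2·116), giving z² − 116z − 116·24·23 ≤ 0 and hence z ≤ (1/2)[116 + √(13456 + 4·64032)] = (1/2)[116 + √269584] ≈ (1/2)(116 + 519.2148) = 317.6074.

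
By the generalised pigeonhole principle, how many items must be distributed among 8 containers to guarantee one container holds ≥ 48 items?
n = (48 − 1)·8 + 1 = 377

By the generalised pigeonhole principle, to guarantee some box contains ≥ r objects we need more than (r − 1) · k objects total. Threshold: n = (r − 1) · k + 1. With r = 48 and k = 8: n = 47 · 8 + 1 = 376 + 1 = 377. For n = 376 = 47 · 8, we can put exactly 47 objects in every box, avoiding 48 in any single one — so 377 is tight.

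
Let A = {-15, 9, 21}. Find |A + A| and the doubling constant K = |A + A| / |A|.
K = |A + A| / |A| = 6/3 = 2

Enumerate A + A = {a + b : a, b ∈ A}. With |A| = 3, there are |A|^2 = 9 ordered sum pairs; collecting distinct values, A + A = {-30, -6, 6, 18, 30, 42}, so |A + A| = 6. Thus K = 6/3 = 2. For comparison, the minimum possible |A + A| over all 3-element sets is 2·3 − 1 = 5 (so min K = 5/3), attained only by arithmetic progressions.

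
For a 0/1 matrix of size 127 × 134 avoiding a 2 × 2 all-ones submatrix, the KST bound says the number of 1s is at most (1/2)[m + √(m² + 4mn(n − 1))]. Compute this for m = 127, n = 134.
z(127, 134; 2, 2) ≤ (1/2)[127 + √(127² + 4·127·134·133)] = (1/2)[127 + √9069705] = 1569.2975

Kővári–Sós–Turán: let r_1, ..., r_127 be the row sums and z = Σ r_i the total number of 1s. Each pair of columns can share at most one row with both entries 1 (else a 2×2 all-ones block appears), so Σ_i C(r_i, 2) ≤ C(134, 2) = 8911. By convexity Σ_i C(r_i, 2) ≥ 127·C(z/127, 2) = z(z − 127)/(2·127), giving z² − 127z − 127·134·133 ≤ 0 and hence z ≤ (1/2)[127 + √(16129 + 4·2263394)] = (1/2)[127 + √9069705] ≈ (1/2)(127 + 3011.5951) = 1569.2975.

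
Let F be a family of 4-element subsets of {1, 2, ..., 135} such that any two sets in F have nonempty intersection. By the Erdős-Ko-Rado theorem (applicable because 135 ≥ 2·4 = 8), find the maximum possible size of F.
max |F| = C(134, 3) = 392084

Erdős-Ko-Rado (1961): when n ≥ 2k, max |F| = C(n−1, k−1). The bound is attained by the star {A : i ∈ A} for any fixed i ∈ [n]. Here C(135−1, 4−1) = C(134, 3) = 392084.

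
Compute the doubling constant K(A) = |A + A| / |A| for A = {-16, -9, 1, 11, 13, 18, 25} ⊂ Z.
K = |A + A| / |A| = 23/7

Enumerate A + A = {a + b : a, b ∈ A}. With |A| = 7, there are |A|^2 = 49 ordered sum pairs; collecting distinct values, A + A = {-32, -25, -18, -15, -8, -5, -3, 2, 4, 9, 12, 14, 16, 19, 22, 24, 26, 29, 31, 36, 38, 43, 50}, so |A + A| = 23. Thus K = 23/7. For comparison, the minimum possible |A + A| over all 7-element sets is 2·7 − 1 = 13 (so min K = 13/7), attained only by arithmetic progressions.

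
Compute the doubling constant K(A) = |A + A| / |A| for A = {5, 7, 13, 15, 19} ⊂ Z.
K = |A + A| / |A| = 13/5

Enumerate A + A = {a + b : a, b ∈ A}. With |A| = 5, there are |A|^2 = 25 ordered sum pairs; collecting distinct values, A + A = {10, 12, 14, 18, 20, 22, 24, 26, 28, 30, 32, 34, 38}, so |A + A| = 13. Thus K = 13/5. For comparison, the minimum possible |A + A| over all 5-element sets is 2·5 − 1 = 9 (so min K = 9/5), attained only by arithmetic progressions.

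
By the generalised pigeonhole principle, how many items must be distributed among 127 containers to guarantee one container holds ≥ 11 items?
n = (11 − 1)·127 + 1 = 1271

By the generalised pigeonhole principle, to guarantee some box contains ≥ r objects we need more than (r − 1) · k objects total. Threshold: n = (r − 1) · k + 1. With r = 11 and k = 127: n = 10 · 127 + 1 = 1270 + 1 = 1271. For n = 1270 = 10 · 127, we can put exactly 10 objects in every box, avoiding 11 in any single one — so 1271 is tight.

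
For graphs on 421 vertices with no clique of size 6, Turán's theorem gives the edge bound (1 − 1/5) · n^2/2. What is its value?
Turán density bound = (4/5) · 421^2/2 = 354482/5 ≈ 70896.4

Turán's theorem: ex(n, K_{r+1}) is achieved by the complete r-partite Turán graph T(n, r) with parts as balanced as possible, and is at most (1 − 1/r) · n^2/2. For r = 5, n = 421: the density bound is (4/5) · 177241/2 = 354482/5 ≈ 70896.4. The integer-valued extremum is e(T(421, 5)) = 70896, which is strictly less than the density bound 354482/5 since 5 ∤ 421 (the parts of T(421, 5) cannot all be equal).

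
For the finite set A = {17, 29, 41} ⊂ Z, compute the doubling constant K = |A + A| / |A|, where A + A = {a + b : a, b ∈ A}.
K = |A + A| / |A| = 5/3

Enumerate A + A = {a + b : a, b ∈ A}. With |A| = 3, there are |A|^2 = 9 ordered sum pairs; collecting distinct values, A + A = {34, 46, 58, 70, 82}, so |A + A| = 5. Thus K = 5/3. Here |A + A| = 2|A| − 1 = 5, the minimum possible — so K = 5/3 is minimal, which holds iff A is an arithmetic progression.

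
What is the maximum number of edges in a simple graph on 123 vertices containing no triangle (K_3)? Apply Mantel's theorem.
ex(123, K_3) = ⌊123^2/4⌋ = 3782

Mantel (1907): a triangle-free graph on n vertices has at most ⌊n^2/4⌋ edges, with equality for the complete bipartite graph K_{⌊n/2⌋, ⌈n/2⌉}. For n = 123: ⌊123^2/4⌋ = ⌊15129/4⌋ = 3782. The extremal graph is K_{61, 62}, which has 61·62 = 3782 edges.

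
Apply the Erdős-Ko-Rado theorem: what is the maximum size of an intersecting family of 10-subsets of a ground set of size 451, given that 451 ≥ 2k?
max |F| = C(450, 9) = 1923911959887366800

The Erdős-Ko-Rado theorem states: for n ≥ 2k, an intersecting family of k-subsets of an n-element set has size at most C(n − 1, k − 1), with equality for 'star' families {A ⊆ [n] : |A| = k, i ∈ A} (fix an element i). For n = 451, k = 10: C(450, 9) = 1923911959887366800.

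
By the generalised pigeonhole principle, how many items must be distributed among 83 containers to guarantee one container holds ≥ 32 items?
n = (32 − 1)·83 + 1 = 2574

By the generalised pigeonhole principle, to guarantee some box contains ≥ r objects we need more than (r − 1) · k objects total. Threshold: n = (r − 1) · k + 1. With r = 32 and k = 83: n = 31 · 83 + 1 = 2573 + 1 = 2574. For n = 2573 = 31 · 83, we can put exactly 31 objects in every box, avoiding 32 in any single one — so 2574 is tight.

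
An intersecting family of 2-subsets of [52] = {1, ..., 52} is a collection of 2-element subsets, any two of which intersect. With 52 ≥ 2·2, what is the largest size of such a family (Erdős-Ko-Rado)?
max |F| = C(51, 1) = 51

The Erdős-Ko-Rado theorem states: for n ≥ 2k, an intersecting family of k-subsets of an n-element set has size at most C(n − 1, k − 1), with equality for 'star' families {A ⊆ [n] : |A| = k, i ∈ A} (fix an element i). For n = 52, k = 2: C(51, 1) = 51.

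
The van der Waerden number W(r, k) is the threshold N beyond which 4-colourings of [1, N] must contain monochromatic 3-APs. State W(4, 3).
W(4, 3) = 76

This is a classical value, W(4, 3) = 76, established by combining an explicit 4-colouring of {1, ..., 75} with no monochromatic 3-AP (giving the lower bound W(4, 3) > 75) and a finite case analysis / exhaustive computer search showing every 4-colouring of {1, ..., 76} has such an AP.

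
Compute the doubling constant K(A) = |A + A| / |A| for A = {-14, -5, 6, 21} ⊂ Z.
K = |A + A| / |A| = 10/4 = 5/2

Enumerate A + A = {a + b : a, b ∈ A}. With |A| = 4, there are |A|^2 = 16 ordered sum pairs; collecting distinct values, A + A = {-28, -19, -10, -8, 1, 7, 12, 16, 27, 42}, so |A + A| = 10. Thus K = 10/4 = 5/2. For comparison, the minimum possible |A + A| over all 4-element sets is 2·4 − 1 = 7 (so min K = 7/4), attained only by arithmetic progressions.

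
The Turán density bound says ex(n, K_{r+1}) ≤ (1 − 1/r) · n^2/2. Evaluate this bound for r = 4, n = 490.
Turán density bound = (3/4) · 490^2/2 = 180075/2 ≈ 90037.5

Turán's theorem: ex(n, K_{r+1}) is achieved by the complete r-partite Turán graph T(n, r) with parts as balanced as possible, and is at most (1 − 1/r) · n^2/2. For r = 4, n = 490: the density bound is (3/4) · 240100/2 = 180075/2 ≈ 90037.5. The integer-valued extremum is e(T(490, 4)) = 90037, which is strictly less than the density bound 180075/2 since 4 ∤ 490 (the parts of T(490, 4) cannot all be equal).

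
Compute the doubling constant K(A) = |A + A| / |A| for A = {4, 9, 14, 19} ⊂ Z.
K = |A + A| / |A| = 7/4

Enumerate A + A = {a + b : a, b ∈ A}. With |A| = 4, there are |A|^2 = 16 ordered sum pairs; collecting distinct values, A + A = {8, 13, 18, 23, 28, 33, 38}, so |A + A| = 7. Thus K = 7/4. Here |A + A| = 2|A| − 1 = 7, the minimum possible — so K = 7/4 is minimal, which holds iff A is an arithmetic progression.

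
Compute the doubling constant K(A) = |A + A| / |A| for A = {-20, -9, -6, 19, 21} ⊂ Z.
K = |A + A| / |A| = 15/5 = 3

Enumerate A + A = {a + b : a, b ∈ A}. With |A| = 5, there are |A|^2 = 25 ordered sum pairs; collecting distinct values, A + A = {-40, -29, -26, -18, -15, -12, -1, 1, 10, 12, 13, 15, 38, 40, 42}, so |A + A| = 15. Thus K = 15/5 = 3. For comparison, the minimum possible |A + A| over all 5-element sets is 2·5 − 1 = 9 (so min K = 9/5), attained only by arithmetic progressions.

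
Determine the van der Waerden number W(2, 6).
W(2, 6) = 1132

This is a classical value, W(2, 6) = 1132, established by combining an explicit 2-colouring of {1, ..., 1131} with no monochromatic 6-AP (giving the lower bound W(2, 6) > 1131) and a finite case analysis / exhaustive computer search showing every 2-colouring of {1, ..., 1132} has such an AP.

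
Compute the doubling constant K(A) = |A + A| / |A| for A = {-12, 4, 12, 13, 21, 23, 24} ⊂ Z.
K = |A + A| / |A| = 26/7

Enumerate A + A = {a + b : a, b ∈ A}. With |A| = 7, there are |A|^2 = 49 ordered sum pairs; collecting distinct values, A + A = {-24, -8, 0, 1, 8, 9, 11, 12, 16, 17, 24, 25, 26, 27, 28, 33, 34, 35, 36, 37, 42, 44, 45, 46, 47, 48}, so |A + A| = 26. Thus K = 26/7. For comparison, the minimum possible |A + A| over all 7-element sets is 2·7 − 1 = 13 (so min K = 13/7), attained only by arithmetic progressions.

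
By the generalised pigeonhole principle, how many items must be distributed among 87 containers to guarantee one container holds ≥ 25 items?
n = (25 − 1)·87 + 1 = 2089

By the generalised pigeonhole principle, to guarantee some box contains ≥ r objects we need more than (r − 1) · k objects total. Threshold: n = (r − 1) · k + 1. With r = 25 and k = 87: n = 24 · 87 + 1 = 2088 + 1 = 2089. For n = 2088 = 24 · 87, we can put exactly 24 objects in every box, avoiding 25 in any single one — so 2089 is tight.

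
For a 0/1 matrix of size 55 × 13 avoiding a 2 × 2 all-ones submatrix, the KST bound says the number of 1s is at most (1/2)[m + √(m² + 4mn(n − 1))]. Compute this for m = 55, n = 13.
z(55, 13; 2, 2) ≤ (1/2)[55 + √(55² + 4·55·13·12)] = (1/2)[55 + √37345] = 124.1243

Kővári–Sós–Turán: let r_1, ..., r_55 be the row sums and z = Σ r_i the total number of 1s. Each pair of columns can share at most one row with both entries 1 (else a 2×2 all-ones block appears), so Σ_i C(r_i, 2) ≤ C(13, 2) = 78. By convexity Σ_i C(r_i, 2) ≥ 55·C(z/55, 2) = z(z − 55)/(2·55), giving z² − 55z − 55·13·12 ≤ 0 and hence z ≤ (1/2)[55 + √(3025 + 4·8580)] = (1/2)[55 + √37345] ≈ (1/2)(55 + 193.2485) = 124.1243.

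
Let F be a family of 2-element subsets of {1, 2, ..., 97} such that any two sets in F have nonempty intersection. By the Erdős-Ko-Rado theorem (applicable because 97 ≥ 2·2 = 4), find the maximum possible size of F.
max |F| = C(96, 1) = 96

Erdős-Ko-Rado (1961): when n ≥ 2k, max |F| = C(n−1, k−1). The bound is attained by the star {A : i ∈ A} for any fixed i ∈ [n]. Here C(97−1, 2−1) = C(96, 1) = 96.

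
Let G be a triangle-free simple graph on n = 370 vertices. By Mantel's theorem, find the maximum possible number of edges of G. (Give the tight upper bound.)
ex(370, K_3) = ⌊370^2/4⌋ = 34225

Mantel (1907): a triangle-free graph on n vertices has at most ⌊n^2/4⌋ edges, with equality for the complete bipartite graph K_{⌊n/2⌋, ⌈n/2⌉}. For n = 370: ⌊370^2/4⌋ = ⌊136900/4⌋ = 34225. The extremal graph is K_{185, 185}, which has 185·185 = 34225 edges.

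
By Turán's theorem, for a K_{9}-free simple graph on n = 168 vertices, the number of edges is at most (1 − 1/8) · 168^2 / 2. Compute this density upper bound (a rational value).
Turán density bound = (7/8) · 168^2/2 = 12348

Turán's theorem: ex(n, K_{r+1}) is achieved by the complete r-partite Turán graph T(n, r) with parts as balanced as possible, and is at most (1 − 1/r) · n^2/2. For r = 8, n = 168: the density bound is (7/8) · 28224/2 = 12348. Since 8 ∣ 168, the Turán graph T(168, 8) has parts of equal size 21, and its edge count e(T(168, 8)) = 12348 attains the density bound exactly.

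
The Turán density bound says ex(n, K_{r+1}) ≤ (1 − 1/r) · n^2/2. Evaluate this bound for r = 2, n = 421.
Turán density bound = (1/2) · 421^2/2 = 177241/4 ≈ 44310.25

Turán's theorem: ex(n, K_{r+1}) is achieved by the complete r-partite Turán graph T(n, r) with parts as balanced as possible, and is at most (1 − 1/r) · n^2/2. For r = 2, n = 421: the density bound is (1/2) · 177241/2 = 177241/4 ≈ 44310.25. The integer-valued extremum is e(T(421, 2)) = 44310, which is strictly less than the density bound 177241/4 since 2 ∤ 421 (the parts of T(421, 2) cannot all be equal).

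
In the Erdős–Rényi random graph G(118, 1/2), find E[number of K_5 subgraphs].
E[# K_5] = C(118, 5) · (1/2)^C(5, 2) = 174963438 / 2^10 = 87481719/512 ≈ 170862.732422

For each 5-subset S of vertices (there are C(118, 5) = 174963438 such S), let X_S = 1 if S induces a K_5 (all C(5, 2) = 10 edges present). Then P(X_S = 1) = (1/2)^10 = 1/1024. By linearity of expectation, E[# K_5] = C(118, 5) · (1/2)^10 = 174963438 / 1024 = 87481719/512 ≈ 170862.732422.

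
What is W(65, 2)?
W(65, 2) = 65 + 1 = 66

A 2-term AP is any pair of integers, so a monochromatic 2-AP exists iff some colour is used at least twice. With 65 colours, the colouring i ↦ i on {1, ..., 65} uses each colour once, avoiding any monochromatic pair, so W(65, 2) > 65. For {1, ..., 66}, pigeonhole forces two integers of the same colour, which form a monochromatic 2-AP. Hence W(65, 2) = 66.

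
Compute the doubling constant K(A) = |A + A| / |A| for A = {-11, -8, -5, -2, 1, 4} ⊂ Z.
K = |A + A| / |A| = 11/6

Enumerate A + A = {a + b : a, b ∈ A}. With |A| = 6, there are |A|^2 = 36 ordered sum pairs; collecting distinct values, A + A = {-22, -19, -16, -13, -10, -7, -4, -1, 2, 5, 8}, so |A + A| = 11. Thus K = 11/6. Here |A + A| = 2|A| − 1 = 11, the minimum possible — so K = 11/6 is minimal, which holds iff A is an arithmetic progression.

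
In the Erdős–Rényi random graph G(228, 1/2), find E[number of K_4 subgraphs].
E[# K_4] = C(228, 4) · (1/2)^C(4, 2) = 109658025 / 2^6 = 1713406.640625

For each 4-subset S of vertices (there are C(228, 4) = 109658025 such S), let X_S = 1 if S induces a K_4 (all C(4, 2) = 6 edges present). Then P(X_S = 1) = (1/2)^6 = 1/64. By linearity of expectation, E[# K_4] = C(228, 4) · (1/2)^6 = 109658025 / 64 = 1713406.640625.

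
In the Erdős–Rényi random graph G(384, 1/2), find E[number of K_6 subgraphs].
E[# K_6] = C(384, 6) · (1/2)^C(6, 2) = 4281625192384 / 2^15 = 66900393631/512 ≈ 130664831.310547

For each 6-subset S of vertices (there are C(384, 6) = 4281625192384 such S), let X_S = 1 if S induces a K_6 (all C(6, 2) = 15 edges present). Then P(X_S = 1) = (1/2)^15 = 1/32768. By linearity of expectation, E[# K_6] = C(384, 6) · (1/2)^15 = 4281625192384 / 32768 = 66900393631/512 ≈ 130664831.310547.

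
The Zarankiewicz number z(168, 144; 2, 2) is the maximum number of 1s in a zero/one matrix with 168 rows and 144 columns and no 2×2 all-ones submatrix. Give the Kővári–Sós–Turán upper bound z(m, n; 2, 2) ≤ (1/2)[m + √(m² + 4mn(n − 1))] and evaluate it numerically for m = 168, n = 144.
z(168, 144; 2, 2) ≤ (1/2)[168 + √(168² + 4·168·144·143)] = (1/2)[168 + √13866048] = 1945.8571

Kővári–Sós–Turán: let r_1, ..., r_168 be the row sums and z = Σ r_i the total number of 1s. Each pair of columns can share at most one row with both entries 1 (else a 2×2 all-ones block appears), so Σ_i C(r_i, 2) ≤ C(144, 2) = 10296. By convexity Σ_i C(r_i, 2) ≥ 168·C(z/168, 2) = z(z − 168)/(2·168), giving z² − 168z − 168·144·143 ≤ 0 and hence z ≤ (1/2)[168 + √(28224 + 4·3459456)] = (1/2)[168 + √13866048] ≈ (1/2)(168 + 3723.7143) = 1945.8571.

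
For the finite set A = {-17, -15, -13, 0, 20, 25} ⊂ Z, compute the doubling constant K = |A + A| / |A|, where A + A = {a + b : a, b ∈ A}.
K = |A + A| / |A| = 20/6 = 10/3

Enumerate A + A = {a + b : a, b ∈ A}. With |A| = 6, there are |A|^2 = 36 ordered sum pairs; collecting distinct values, A + A = {-34, -32, -30, -28, -26, -17, -15, -13, 0, 3, 5, 7, 8, 10, 12, 20, 25, 40, 45, 50}, so |A + A| = 20. Thus K = 20/6 = 10/3. For comparison, the minimum possible |A + A| over all 6-element sets is 2·6 − 1 = 11 (so min K = 11/6), attained only by arithmetic progressions.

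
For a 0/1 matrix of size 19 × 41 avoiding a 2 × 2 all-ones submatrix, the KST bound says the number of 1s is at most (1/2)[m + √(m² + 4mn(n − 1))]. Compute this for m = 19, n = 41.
z(19, 41; 2, 2) ≤ (1/2)[19 + √(19² + 4·19·41·40)] = (1/2)[19 + √125001] = 186.2774

Kővári–Sós–Turán: let r_1, ..., r_19 be the row sums and z = Σ r_i the total number of 1s. Each pair of columns can share at most one row with both entries 1 (else a 2×2 all-ones block appears), so Σ_i C(r_i, 2) ≤ C(41, 2) = 820. By convexity Σ_i C(r_i, 2) ≥ 19·C(z/19, 2) = z(z − 19)/(2·19), giving z² − 19z − 19·41·40 ≤ 0 and hence z ≤ (1/2)[19 + √(361 + 4·31160)] = (1/2)[19 + √125001] ≈ (1/2)(19 + 353.5548) = 186.2774.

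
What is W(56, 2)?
W(56, 2) = 56 + 1 = 57

A 2-term AP is any pair of integers, so a monochromatic 2-AP exists iff some colour is used at least twice. With 56 colours, the colouring i ↦ i on {1, ..., 56} uses each colour once, avoiding any monochromatic pair, so W(56, 2) > 56. For {1, ..., 57}, pigeonhole forces two integers of the same colour, which form a monochromatic 2-AP. Hence W(56, 2) = 57.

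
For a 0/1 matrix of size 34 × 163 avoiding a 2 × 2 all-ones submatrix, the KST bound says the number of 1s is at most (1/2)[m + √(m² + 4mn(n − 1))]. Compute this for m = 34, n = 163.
z(34, 163; 2, 2) ≤ (1/2)[34 + √(34² + 4·34·163·162)] = (1/2)[34 + √3592372] = 964.6777

Kővári–Sós–Turán: let r_1, ..., r_34 be the row sums and z = Σ r_i the total number of 1s. Each pair of columns can share at most one row with both entries 1 (else a 2×2 all-ones block appears), so Σ_i C(r_i, 2) ≤ C(163, 2) = 13203. By convexity Σ_i C(r_i, 2) ≥ 34·C(z/34, 2) = z(z − 34)/(2·34), giving z² − 34z − 34·163·162 ≤ 0 and hence z ≤ (1/2)[34 + √(1156 + 4·897804)] = (1/2)[34 + √3592372] ≈ (1/2)(34 + 1895.3554) = 964.6777.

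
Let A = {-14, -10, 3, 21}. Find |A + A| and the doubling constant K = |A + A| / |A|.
K = |A + A| / |A| = 10/4 = 5/2

Enumerate A + A = {a + b : a, b ∈ A}. With |A| = 4, there are |A|^2 = 16 ordered sum pairs; collecting distinct values, A + A = {-28, -24, -20, -11, -7, 6, 7, 11, 24, 42}, so |A + A| = 10. Thus K = 10/4 = 5/2. For comparison, the minimum possible |A + A| over all 4-element sets is 2·4 − 1 = 7 (so min K = 7/4), attained only by arithmetic progressions.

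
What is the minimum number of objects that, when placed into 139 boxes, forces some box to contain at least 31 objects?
n = (31 − 1)·139 + 1 = 4171

By the generalised pigeonhole principle, to guarantee some box contains ≥ r objects we need more than (r − 1) · k objects total. Threshold: n = (r − 1) · k + 1. With r = 31 and k = 139: n = 30 · 139 + 1 = 4170 + 1 = 4171. For n = 4170 = 30 · 139, we can put exactly 30 objects in every box, avoiding 31 in any single one — so 4171 is tight.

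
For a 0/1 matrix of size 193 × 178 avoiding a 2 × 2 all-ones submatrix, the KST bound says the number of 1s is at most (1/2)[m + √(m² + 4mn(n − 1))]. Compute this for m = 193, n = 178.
z(193, 178; 2, 2) ≤ (1/2)[193 + √(193² + 4·193·178·177)] = (1/2)[193 + √24359881] = 2564.2865

Kővári–Sós–Turán: let r_1, ..., r_193 be the row sums and z = Σ r_i the total number of 1s. Each pair of columns can share at most one row with both entries 1 (else a 2×2 all-ones block appears), so Σ_i C(r_i, 2) ≤ C(178, 2) = 15753. By convexity Σ_i C(r_i, 2) ≥ 193·C(z/193, 2) = z(z − 193)/(2·193), giving z² − 193z − 193·178·177 ≤ 0 and hence z ≤ (1/2)[193 + √(37249 + 4·6080658)] = (1/2)[193 + √24359881] ≈ (1/2)(193 + 4935.573) = 2564.2865.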